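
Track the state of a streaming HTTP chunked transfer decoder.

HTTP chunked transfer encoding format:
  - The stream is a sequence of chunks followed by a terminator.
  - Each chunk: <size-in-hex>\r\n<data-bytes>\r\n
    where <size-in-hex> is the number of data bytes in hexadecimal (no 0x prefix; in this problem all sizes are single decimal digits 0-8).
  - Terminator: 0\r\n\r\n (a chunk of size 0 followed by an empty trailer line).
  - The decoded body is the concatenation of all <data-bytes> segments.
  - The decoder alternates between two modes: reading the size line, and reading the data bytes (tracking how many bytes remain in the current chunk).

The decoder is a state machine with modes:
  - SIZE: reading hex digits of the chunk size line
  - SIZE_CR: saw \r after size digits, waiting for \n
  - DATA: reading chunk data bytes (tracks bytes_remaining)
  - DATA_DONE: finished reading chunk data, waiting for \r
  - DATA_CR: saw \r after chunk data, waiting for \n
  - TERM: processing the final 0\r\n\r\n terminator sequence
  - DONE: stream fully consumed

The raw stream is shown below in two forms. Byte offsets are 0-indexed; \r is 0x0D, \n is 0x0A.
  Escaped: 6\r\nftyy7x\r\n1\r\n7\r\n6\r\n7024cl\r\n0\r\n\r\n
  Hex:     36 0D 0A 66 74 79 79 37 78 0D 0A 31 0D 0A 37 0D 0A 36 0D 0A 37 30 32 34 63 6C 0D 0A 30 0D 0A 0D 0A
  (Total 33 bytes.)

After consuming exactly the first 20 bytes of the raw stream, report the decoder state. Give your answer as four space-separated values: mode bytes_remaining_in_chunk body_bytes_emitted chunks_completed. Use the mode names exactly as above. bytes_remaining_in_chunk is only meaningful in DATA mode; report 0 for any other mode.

Byte 0 = '6': mode=SIZE remaining=0 emitted=0 chunks_done=0
Byte 1 = 0x0D: mode=SIZE_CR remaining=0 emitted=0 chunks_done=0
Byte 2 = 0x0A: mode=DATA remaining=6 emitted=0 chunks_done=0
Byte 3 = 'f': mode=DATA remaining=5 emitted=1 chunks_done=0
Byte 4 = 't': mode=DATA remaining=4 emitted=2 chunks_done=0
Byte 5 = 'y': mode=DATA remaining=3 emitted=3 chunks_done=0
Byte 6 = 'y': mode=DATA remaining=2 emitted=4 chunks_done=0
Byte 7 = '7': mode=DATA remaining=1 emitted=5 chunks_done=0
Byte 8 = 'x': mode=DATA_DONE remaining=0 emitted=6 chunks_done=0
Byte 9 = 0x0D: mode=DATA_CR remaining=0 emitted=6 chunks_done=0
Byte 10 = 0x0A: mode=SIZE remaining=0 emitted=6 chunks_done=1
Byte 11 = '1': mode=SIZE remaining=0 emitted=6 chunks_done=1
Byte 12 = 0x0D: mode=SIZE_CR remaining=0 emitted=6 chunks_done=1
Byte 13 = 0x0A: mode=DATA remaining=1 emitted=6 chunks_done=1
Byte 14 = '7': mode=DATA_DONE remaining=0 emitted=7 chunks_done=1
Byte 15 = 0x0D: mode=DATA_CR remaining=0 emitted=7 chunks_done=1
Byte 16 = 0x0A: mode=SIZE remaining=0 emitted=7 chunks_done=2
Byte 17 = '6': mode=SIZE remaining=0 emitted=7 chunks_done=2
Byte 18 = 0x0D: mode=SIZE_CR remaining=0 emitted=7 chunks_done=2
Byte 19 = 0x0A: mode=DATA remaining=6 emitted=7 chunks_done=2

Answer: DATA 6 7 2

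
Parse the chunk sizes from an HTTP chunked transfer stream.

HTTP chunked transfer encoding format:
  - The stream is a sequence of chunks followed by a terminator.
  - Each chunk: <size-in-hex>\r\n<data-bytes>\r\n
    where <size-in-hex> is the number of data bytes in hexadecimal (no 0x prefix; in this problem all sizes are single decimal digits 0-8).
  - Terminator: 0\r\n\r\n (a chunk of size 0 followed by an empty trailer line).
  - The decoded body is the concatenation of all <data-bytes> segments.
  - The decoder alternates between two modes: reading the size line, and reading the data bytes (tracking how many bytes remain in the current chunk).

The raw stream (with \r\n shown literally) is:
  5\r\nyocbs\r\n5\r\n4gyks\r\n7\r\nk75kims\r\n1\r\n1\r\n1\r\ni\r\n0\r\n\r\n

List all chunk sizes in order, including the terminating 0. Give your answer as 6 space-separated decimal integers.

Answer: 5 5 7 1 1 0

Derivation:
Chunk 1: stream[0..1]='5' size=0x5=5, data at stream[3..8]='yocbs' -> body[0..5], body so far='yocbs'
Chunk 2: stream[10..11]='5' size=0x5=5, data at stream[13..18]='4gyks' -> body[5..10], body so far='yocbs4gyks'
Chunk 3: stream[20..21]='7' size=0x7=7, data at stream[23..30]='k75kims' -> body[10..17], body so far='yocbs4gyksk75kims'
Chunk 4: stream[32..33]='1' size=0x1=1, data at stream[35..36]='1' -> body[17..18], body so far='yocbs4gyksk75kims1'
Chunk 5: stream[38..39]='1' size=0x1=1, data at stream[41..42]='i' -> body[18..19], body so far='yocbs4gyksk75kims1i'
Chunk 6: stream[44..45]='0' size=0 (terminator). Final body='yocbs4gyksk75kims1i' (19 bytes)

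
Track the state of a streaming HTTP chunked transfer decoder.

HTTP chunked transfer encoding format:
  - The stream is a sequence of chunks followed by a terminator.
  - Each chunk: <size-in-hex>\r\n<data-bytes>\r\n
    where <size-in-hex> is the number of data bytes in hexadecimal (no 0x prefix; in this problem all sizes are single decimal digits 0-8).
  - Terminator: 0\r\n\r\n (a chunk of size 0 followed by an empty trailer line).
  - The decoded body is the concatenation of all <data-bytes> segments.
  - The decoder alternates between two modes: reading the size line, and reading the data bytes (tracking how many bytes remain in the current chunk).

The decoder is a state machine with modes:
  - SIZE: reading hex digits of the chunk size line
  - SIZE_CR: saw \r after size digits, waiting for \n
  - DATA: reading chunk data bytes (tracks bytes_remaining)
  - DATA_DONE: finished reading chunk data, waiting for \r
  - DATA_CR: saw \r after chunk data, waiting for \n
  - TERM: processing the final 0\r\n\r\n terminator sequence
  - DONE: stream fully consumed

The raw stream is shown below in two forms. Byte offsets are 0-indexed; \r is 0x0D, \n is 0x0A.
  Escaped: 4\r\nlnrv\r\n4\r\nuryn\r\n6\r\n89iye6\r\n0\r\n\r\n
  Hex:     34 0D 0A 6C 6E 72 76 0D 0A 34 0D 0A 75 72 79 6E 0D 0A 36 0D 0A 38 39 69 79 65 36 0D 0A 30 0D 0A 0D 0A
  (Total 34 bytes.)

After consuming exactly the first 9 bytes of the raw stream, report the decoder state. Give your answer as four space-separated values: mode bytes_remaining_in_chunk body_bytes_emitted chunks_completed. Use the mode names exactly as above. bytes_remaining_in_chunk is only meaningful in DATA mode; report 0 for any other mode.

Byte 0 = '4': mode=SIZE remaining=0 emitted=0 chunks_done=0
Byte 1 = 0x0D: mode=SIZE_CR remaining=0 emitted=0 chunks_done=0
Byte 2 = 0x0A: mode=DATA remaining=4 emitted=0 chunks_done=0
Byte 3 = 'l': mode=DATA remaining=3 emitted=1 chunks_done=0
Byte 4 = 'n': mode=DATA remaining=2 emitted=2 chunks_done=0
Byte 5 = 'r': mode=DATA remaining=1 emitted=3 chunks_done=0
Byte 6 = 'v': mode=DATA_DONE remaining=0 emitted=4 chunks_done=0
Byte 7 = 0x0D: mode=DATA_CR remaining=0 emitted=4 chunks_done=0
Byte 8 = 0x0A: mode=SIZE remaining=0 emitted=4 chunks_done=1

Answer: SIZE 0 4 1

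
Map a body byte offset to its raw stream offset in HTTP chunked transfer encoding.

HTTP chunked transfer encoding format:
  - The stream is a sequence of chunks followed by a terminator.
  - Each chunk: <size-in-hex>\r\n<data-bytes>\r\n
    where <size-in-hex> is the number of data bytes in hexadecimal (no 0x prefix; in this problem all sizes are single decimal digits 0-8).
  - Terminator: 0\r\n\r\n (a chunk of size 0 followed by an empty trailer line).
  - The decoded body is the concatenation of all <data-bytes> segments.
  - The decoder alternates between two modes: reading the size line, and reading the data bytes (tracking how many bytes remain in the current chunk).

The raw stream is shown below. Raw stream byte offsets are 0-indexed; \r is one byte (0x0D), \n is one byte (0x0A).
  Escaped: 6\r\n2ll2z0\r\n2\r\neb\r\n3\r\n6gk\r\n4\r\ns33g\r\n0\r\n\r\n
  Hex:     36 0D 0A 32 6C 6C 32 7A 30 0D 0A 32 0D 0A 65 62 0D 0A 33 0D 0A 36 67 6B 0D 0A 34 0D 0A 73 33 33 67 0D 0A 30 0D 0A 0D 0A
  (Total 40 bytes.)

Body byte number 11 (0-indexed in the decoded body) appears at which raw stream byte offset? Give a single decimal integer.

Chunk 1: stream[0..1]='6' size=0x6=6, data at stream[3..9]='2ll2z0' -> body[0..6], body so far='2ll2z0'
Chunk 2: stream[11..12]='2' size=0x2=2, data at stream[14..16]='eb' -> body[6..8], body so far='2ll2z0eb'
Chunk 3: stream[18..19]='3' size=0x3=3, data at stream[21..24]='6gk' -> body[8..11], body so far='2ll2z0eb6gk'
Chunk 4: stream[26..27]='4' size=0x4=4, data at stream[29..33]='s33g' -> body[11..15], body so far='2ll2z0eb6gks33g'
Chunk 5: stream[35..36]='0' size=0 (terminator). Final body='2ll2z0eb6gks33g' (15 bytes)
Body byte 11 at stream offset 29

Answer: 29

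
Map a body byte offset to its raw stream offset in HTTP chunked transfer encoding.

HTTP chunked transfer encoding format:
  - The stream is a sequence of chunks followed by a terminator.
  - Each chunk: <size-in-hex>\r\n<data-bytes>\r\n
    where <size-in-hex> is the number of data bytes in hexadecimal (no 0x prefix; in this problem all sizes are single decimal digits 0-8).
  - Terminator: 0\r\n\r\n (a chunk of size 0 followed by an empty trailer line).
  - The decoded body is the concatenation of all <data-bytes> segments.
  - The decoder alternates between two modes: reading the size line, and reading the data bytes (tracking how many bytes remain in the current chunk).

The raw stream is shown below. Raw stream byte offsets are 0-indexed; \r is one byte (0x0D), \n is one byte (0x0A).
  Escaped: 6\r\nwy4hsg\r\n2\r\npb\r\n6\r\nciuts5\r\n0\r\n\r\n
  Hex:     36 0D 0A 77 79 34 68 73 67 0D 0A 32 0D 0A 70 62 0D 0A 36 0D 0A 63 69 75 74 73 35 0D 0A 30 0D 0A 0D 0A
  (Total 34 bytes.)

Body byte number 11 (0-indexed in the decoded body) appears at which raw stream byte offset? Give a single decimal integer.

Chunk 1: stream[0..1]='6' size=0x6=6, data at stream[3..9]='wy4hsg' -> body[0..6], body so far='wy4hsg'
Chunk 2: stream[11..12]='2' size=0x2=2, data at stream[14..16]='pb' -> body[6..8], body so far='wy4hsgpb'
Chunk 3: stream[18..19]='6' size=0x6=6, data at stream[21..27]='ciuts5' -> body[8..14], body so far='wy4hsgpbciuts5'
Chunk 4: stream[29..30]='0' size=0 (terminator). Final body='wy4hsgpbciuts5' (14 bytes)
Body byte 11 at stream offset 24

Answer: 24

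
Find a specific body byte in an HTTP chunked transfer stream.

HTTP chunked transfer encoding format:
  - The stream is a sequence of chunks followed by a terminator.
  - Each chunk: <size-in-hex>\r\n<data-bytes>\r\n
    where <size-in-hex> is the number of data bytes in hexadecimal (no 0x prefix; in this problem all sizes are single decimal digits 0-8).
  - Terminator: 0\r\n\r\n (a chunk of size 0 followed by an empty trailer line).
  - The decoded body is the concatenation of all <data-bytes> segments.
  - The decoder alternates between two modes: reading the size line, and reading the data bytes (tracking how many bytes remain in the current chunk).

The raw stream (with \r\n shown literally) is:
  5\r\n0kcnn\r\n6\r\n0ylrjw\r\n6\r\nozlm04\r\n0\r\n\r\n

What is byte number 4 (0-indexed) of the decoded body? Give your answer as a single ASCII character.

Chunk 1: stream[0..1]='5' size=0x5=5, data at stream[3..8]='0kcnn' -> body[0..5], body so far='0kcnn'
Chunk 2: stream[10..11]='6' size=0x6=6, data at stream[13..19]='0ylrjw' -> body[5..11], body so far='0kcnn0ylrjw'
Chunk 3: stream[21..22]='6' size=0x6=6, data at stream[24..30]='ozlm04' -> body[11..17], body so far='0kcnn0ylrjwozlm04'
Chunk 4: stream[32..33]='0' size=0 (terminator). Final body='0kcnn0ylrjwozlm04' (17 bytes)
Body byte 4 = 'n'

Answer: n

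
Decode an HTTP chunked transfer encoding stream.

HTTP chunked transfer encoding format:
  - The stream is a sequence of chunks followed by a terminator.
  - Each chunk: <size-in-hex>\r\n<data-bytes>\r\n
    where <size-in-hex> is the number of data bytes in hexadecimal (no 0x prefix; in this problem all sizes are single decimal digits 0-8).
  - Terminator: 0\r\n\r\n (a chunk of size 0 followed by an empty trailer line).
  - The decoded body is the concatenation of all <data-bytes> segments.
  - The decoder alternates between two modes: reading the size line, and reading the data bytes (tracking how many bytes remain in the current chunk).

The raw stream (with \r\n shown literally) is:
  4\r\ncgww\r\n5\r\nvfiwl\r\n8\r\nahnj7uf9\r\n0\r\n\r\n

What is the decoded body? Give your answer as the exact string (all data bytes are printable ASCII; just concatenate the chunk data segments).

Chunk 1: stream[0..1]='4' size=0x4=4, data at stream[3..7]='cgww' -> body[0..4], body so far='cgww'
Chunk 2: stream[9..10]='5' size=0x5=5, data at stream[12..17]='vfiwl' -> body[4..9], body so far='cgwwvfiwl'
Chunk 3: stream[19..20]='8' size=0x8=8, data at stream[22..30]='ahnj7uf9' -> body[9..17], body so far='cgwwvfiwlahnj7uf9'
Chunk 4: stream[32..33]='0' size=0 (terminator). Final body='cgwwvfiwlahnj7uf9' (17 bytes)

Answer: cgwwvfiwlahnj7uf9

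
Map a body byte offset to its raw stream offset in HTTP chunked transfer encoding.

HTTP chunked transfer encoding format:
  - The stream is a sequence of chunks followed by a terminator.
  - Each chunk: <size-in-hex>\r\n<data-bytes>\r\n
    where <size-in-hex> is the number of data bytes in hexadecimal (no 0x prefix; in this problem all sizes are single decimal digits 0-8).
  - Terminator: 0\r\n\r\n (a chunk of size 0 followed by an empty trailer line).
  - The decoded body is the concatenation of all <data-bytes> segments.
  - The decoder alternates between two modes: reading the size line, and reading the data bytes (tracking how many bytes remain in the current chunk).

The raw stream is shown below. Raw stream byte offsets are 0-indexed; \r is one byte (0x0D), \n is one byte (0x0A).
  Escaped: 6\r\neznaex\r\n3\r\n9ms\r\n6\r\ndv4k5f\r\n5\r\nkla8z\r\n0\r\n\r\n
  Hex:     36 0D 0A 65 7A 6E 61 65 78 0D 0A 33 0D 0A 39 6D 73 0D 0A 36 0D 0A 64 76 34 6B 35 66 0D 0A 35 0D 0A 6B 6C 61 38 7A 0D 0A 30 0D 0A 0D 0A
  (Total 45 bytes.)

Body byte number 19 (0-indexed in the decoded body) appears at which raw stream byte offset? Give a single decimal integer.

Chunk 1: stream[0..1]='6' size=0x6=6, data at stream[3..9]='eznaex' -> body[0..6], body so far='eznaex'
Chunk 2: stream[11..12]='3' size=0x3=3, data at stream[14..17]='9ms' -> body[6..9], body so far='eznaex9ms'
Chunk 3: stream[19..20]='6' size=0x6=6, data at stream[22..28]='dv4k5f' -> body[9..15], body so far='eznaex9msdv4k5f'
Chunk 4: stream[30..31]='5' size=0x5=5, data at stream[33..38]='kla8z' -> body[15..20], body so far='eznaex9msdv4k5fkla8z'
Chunk 5: stream[40..41]='0' size=0 (terminator). Final body='eznaex9msdv4k5fkla8z' (20 bytes)
Body byte 19 at stream offset 37

Answer: 37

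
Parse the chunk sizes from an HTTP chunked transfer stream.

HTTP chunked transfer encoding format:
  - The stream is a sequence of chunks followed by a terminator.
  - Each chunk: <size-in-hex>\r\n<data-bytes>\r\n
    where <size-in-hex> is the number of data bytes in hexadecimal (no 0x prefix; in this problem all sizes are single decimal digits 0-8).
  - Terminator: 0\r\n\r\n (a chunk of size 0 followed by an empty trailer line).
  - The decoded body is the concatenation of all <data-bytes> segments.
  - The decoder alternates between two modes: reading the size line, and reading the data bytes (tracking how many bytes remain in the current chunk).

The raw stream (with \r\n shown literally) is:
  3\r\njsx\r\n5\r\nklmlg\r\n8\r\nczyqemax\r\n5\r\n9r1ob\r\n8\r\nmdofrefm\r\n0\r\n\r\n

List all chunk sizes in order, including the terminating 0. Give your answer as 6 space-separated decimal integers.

Chunk 1: stream[0..1]='3' size=0x3=3, data at stream[3..6]='jsx' -> body[0..3], body so far='jsx'
Chunk 2: stream[8..9]='5' size=0x5=5, data at stream[11..16]='klmlg' -> body[3..8], body so far='jsxklmlg'
Chunk 3: stream[18..19]='8' size=0x8=8, data at stream[21..29]='czyqemax' -> body[8..16], body so far='jsxklmlgczyqemax'
Chunk 4: stream[31..32]='5' size=0x5=5, data at stream[34..39]='9r1ob' -> body[16..21], body so far='jsxklmlgczyqemax9r1ob'
Chunk 5: stream[41..42]='8' size=0x8=8, data at stream[44..52]='mdofrefm' -> body[21..29], body so far='jsxklmlgczyqemax9r1obmdofrefm'
Chunk 6: stream[54..55]='0' size=0 (terminator). Final body='jsxklmlgczyqemax9r1obmdofrefm' (29 bytes)

Answer: 3 5 8 5 8 0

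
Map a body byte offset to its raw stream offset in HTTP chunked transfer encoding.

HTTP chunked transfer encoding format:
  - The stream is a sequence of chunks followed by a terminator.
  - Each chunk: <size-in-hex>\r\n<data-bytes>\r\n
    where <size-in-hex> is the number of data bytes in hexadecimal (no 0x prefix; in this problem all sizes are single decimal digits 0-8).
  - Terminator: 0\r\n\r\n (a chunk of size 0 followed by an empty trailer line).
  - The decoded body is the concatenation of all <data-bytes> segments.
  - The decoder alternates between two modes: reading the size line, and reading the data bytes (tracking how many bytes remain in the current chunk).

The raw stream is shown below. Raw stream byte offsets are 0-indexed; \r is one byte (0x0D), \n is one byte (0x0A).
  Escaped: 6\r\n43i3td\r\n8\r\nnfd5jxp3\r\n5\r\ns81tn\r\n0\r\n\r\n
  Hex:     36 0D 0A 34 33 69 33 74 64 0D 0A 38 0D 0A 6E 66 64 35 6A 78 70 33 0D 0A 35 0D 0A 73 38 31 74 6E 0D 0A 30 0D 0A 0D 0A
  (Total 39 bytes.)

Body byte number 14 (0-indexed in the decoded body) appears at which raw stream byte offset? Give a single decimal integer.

Chunk 1: stream[0..1]='6' size=0x6=6, data at stream[3..9]='43i3td' -> body[0..6], body so far='43i3td'
Chunk 2: stream[11..12]='8' size=0x8=8, data at stream[14..22]='nfd5jxp3' -> body[6..14], body so far='43i3tdnfd5jxp3'
Chunk 3: stream[24..25]='5' size=0x5=5, data at stream[27..32]='s81tn' -> body[14..19], body so far='43i3tdnfd5jxp3s81tn'
Chunk 4: stream[34..35]='0' size=0 (terminator). Final body='43i3tdnfd5jxp3s81tn' (19 bytes)
Body byte 14 at stream offset 27

Answer: 27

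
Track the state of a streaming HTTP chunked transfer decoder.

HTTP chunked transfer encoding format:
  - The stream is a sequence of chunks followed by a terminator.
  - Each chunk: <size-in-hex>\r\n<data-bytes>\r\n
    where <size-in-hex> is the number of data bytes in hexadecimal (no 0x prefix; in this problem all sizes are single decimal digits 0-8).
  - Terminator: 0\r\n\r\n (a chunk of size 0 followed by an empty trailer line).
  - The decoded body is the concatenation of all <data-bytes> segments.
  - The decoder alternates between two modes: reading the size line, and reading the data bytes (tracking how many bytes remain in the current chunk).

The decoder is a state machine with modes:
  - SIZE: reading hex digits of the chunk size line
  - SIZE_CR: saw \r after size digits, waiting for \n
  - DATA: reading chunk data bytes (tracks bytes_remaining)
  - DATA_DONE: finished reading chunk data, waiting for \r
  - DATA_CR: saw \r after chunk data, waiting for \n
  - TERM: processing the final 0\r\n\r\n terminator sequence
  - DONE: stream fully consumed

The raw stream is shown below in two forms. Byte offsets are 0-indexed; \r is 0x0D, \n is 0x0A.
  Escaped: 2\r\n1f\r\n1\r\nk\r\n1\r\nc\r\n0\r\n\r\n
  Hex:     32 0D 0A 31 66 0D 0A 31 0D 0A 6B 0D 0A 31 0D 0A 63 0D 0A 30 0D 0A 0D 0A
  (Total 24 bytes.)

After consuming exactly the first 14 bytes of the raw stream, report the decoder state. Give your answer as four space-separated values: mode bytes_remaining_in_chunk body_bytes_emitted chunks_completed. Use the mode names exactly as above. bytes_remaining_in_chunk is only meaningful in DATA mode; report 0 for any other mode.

Byte 0 = '2': mode=SIZE remaining=0 emitted=0 chunks_done=0
Byte 1 = 0x0D: mode=SIZE_CR remaining=0 emitted=0 chunks_done=0
Byte 2 = 0x0A: mode=DATA remaining=2 emitted=0 chunks_done=0
Byte 3 = '1': mode=DATA remaining=1 emitted=1 chunks_done=0
Byte 4 = 'f': mode=DATA_DONE remaining=0 emitted=2 chunks_done=0
Byte 5 = 0x0D: mode=DATA_CR remaining=0 emitted=2 chunks_done=0
Byte 6 = 0x0A: mode=SIZE remaining=0 emitted=2 chunks_done=1
Byte 7 = '1': mode=SIZE remaining=0 emitted=2 chunks_done=1
Byte 8 = 0x0D: mode=SIZE_CR remaining=0 emitted=2 chunks_done=1
Byte 9 = 0x0A: mode=DATA remaining=1 emitted=2 chunks_done=1
Byte 10 = 'k': mode=DATA_DONE remaining=0 emitted=3 chunks_done=1
Byte 11 = 0x0D: mode=DATA_CR remaining=0 emitted=3 chunks_done=1
Byte 12 = 0x0A: mode=SIZE remaining=0 emitted=3 chunks_done=2
Byte 13 = '1': mode=SIZE remaining=0 emitted=3 chunks_done=2

Answer: SIZE 0 3 2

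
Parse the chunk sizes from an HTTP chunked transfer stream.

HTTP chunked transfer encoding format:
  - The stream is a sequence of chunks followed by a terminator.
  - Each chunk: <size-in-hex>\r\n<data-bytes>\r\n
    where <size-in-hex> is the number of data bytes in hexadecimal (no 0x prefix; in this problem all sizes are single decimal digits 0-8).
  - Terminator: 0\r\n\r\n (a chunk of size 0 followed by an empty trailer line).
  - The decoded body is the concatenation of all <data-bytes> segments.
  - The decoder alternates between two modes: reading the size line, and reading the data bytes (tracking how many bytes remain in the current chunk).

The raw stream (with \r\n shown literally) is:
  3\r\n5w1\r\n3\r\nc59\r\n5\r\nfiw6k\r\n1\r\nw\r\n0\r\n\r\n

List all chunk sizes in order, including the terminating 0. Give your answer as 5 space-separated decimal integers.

Chunk 1: stream[0..1]='3' size=0x3=3, data at stream[3..6]='5w1' -> body[0..3], body so far='5w1'
Chunk 2: stream[8..9]='3' size=0x3=3, data at stream[11..14]='c59' -> body[3..6], body so far='5w1c59'
Chunk 3: stream[16..17]='5' size=0x5=5, data at stream[19..24]='fiw6k' -> body[6..11], body so far='5w1c59fiw6k'
Chunk 4: stream[26..27]='1' size=0x1=1, data at stream[29..30]='w' -> body[11..12], body so far='5w1c59fiw6kw'
Chunk 5: stream[32..33]='0' size=0 (terminator). Final body='5w1c59fiw6kw' (12 bytes)

Answer: 3 3 5 1 0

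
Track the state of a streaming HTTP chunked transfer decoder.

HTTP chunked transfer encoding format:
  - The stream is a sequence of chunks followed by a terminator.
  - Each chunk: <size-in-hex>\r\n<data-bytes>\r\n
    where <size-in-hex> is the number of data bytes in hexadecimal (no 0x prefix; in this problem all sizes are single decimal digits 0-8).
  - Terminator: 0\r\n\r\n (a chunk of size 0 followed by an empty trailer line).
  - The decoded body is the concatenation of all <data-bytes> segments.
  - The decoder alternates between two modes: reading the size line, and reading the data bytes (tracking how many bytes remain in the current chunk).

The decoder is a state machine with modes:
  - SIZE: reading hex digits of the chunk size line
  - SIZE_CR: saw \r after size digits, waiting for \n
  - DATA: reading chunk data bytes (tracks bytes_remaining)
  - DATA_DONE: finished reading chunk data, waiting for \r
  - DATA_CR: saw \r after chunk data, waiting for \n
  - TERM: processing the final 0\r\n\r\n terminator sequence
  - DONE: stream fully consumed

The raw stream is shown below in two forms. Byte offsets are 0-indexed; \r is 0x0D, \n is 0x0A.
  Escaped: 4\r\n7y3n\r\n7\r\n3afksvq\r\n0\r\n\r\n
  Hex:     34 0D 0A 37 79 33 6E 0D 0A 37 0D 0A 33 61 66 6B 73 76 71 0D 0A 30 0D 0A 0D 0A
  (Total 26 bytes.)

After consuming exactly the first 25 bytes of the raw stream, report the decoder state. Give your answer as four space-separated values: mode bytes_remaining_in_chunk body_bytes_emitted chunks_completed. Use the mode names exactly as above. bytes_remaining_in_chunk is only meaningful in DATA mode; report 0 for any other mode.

Byte 0 = '4': mode=SIZE remaining=0 emitted=0 chunks_done=0
Byte 1 = 0x0D: mode=SIZE_CR remaining=0 emitted=0 chunks_done=0
Byte 2 = 0x0A: mode=DATA remaining=4 emitted=0 chunks_done=0
Byte 3 = '7': mode=DATA remaining=3 emitted=1 chunks_done=0
Byte 4 = 'y': mode=DATA remaining=2 emitted=2 chunks_done=0
Byte 5 = '3': mode=DATA remaining=1 emitted=3 chunks_done=0
Byte 6 = 'n': mode=DATA_DONE remaining=0 emitted=4 chunks_done=0
Byte 7 = 0x0D: mode=DATA_CR remaining=0 emitted=4 chunks_done=0
Byte 8 = 0x0A: mode=SIZE remaining=0 emitted=4 chunks_done=1
Byte 9 = '7': mode=SIZE remaining=0 emitted=4 chunks_done=1
Byte 10 = 0x0D: mode=SIZE_CR remaining=0 emitted=4 chunks_done=1
Byte 11 = 0x0A: mode=DATA remaining=7 emitted=4 chunks_done=1
Byte 12 = '3': mode=DATA remaining=6 emitted=5 chunks_done=1
Byte 13 = 'a': mode=DATA remaining=5 emitted=6 chunks_done=1
Byte 14 = 'f': mode=DATA remaining=4 emitted=7 chunks_done=1
Byte 15 = 'k': mode=DATA remaining=3 emitted=8 chunks_done=1
Byte 16 = 's': mode=DATA remaining=2 emitted=9 chunks_done=1
Byte 17 = 'v': mode=DATA remaining=1 emitted=10 chunks_done=1
Byte 18 = 'q': mode=DATA_DONE remaining=0 emitted=11 chunks_done=1
Byte 19 = 0x0D: mode=DATA_CR remaining=0 emitted=11 chunks_done=1
Byte 20 = 0x0A: mode=SIZE remaining=0 emitted=11 chunks_done=2
Byte 21 = '0': mode=SIZE remaining=0 emitted=11 chunks_done=2
Byte 22 = 0x0D: mode=SIZE_CR remaining=0 emitted=11 chunks_done=2
Byte 23 = 0x0A: mode=TERM remaining=0 emitted=11 chunks_done=2
Byte 24 = 0x0D: mode=TERM remaining=0 emitted=11 chunks_done=2

Answer: TERM 0 11 2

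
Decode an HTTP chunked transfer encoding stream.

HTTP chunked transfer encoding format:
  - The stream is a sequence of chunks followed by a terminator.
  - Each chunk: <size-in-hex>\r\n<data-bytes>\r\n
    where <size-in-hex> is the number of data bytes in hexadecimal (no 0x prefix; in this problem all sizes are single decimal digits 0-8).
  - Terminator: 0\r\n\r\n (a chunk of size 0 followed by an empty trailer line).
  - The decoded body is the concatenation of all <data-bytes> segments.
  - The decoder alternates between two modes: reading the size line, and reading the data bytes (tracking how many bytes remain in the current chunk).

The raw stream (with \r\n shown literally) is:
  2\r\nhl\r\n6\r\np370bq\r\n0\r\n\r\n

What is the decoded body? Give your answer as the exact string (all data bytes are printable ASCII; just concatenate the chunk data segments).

Answer: hlp370bq

Derivation:
Chunk 1: stream[0..1]='2' size=0x2=2, data at stream[3..5]='hl' -> body[0..2], body so far='hl'
Chunk 2: stream[7..8]='6' size=0x6=6, data at stream[10..16]='p370bq' -> body[2..8], body so far='hlp370bq'
Chunk 3: stream[18..19]='0' size=0 (terminator). Final body='hlp370bq' (8 bytes)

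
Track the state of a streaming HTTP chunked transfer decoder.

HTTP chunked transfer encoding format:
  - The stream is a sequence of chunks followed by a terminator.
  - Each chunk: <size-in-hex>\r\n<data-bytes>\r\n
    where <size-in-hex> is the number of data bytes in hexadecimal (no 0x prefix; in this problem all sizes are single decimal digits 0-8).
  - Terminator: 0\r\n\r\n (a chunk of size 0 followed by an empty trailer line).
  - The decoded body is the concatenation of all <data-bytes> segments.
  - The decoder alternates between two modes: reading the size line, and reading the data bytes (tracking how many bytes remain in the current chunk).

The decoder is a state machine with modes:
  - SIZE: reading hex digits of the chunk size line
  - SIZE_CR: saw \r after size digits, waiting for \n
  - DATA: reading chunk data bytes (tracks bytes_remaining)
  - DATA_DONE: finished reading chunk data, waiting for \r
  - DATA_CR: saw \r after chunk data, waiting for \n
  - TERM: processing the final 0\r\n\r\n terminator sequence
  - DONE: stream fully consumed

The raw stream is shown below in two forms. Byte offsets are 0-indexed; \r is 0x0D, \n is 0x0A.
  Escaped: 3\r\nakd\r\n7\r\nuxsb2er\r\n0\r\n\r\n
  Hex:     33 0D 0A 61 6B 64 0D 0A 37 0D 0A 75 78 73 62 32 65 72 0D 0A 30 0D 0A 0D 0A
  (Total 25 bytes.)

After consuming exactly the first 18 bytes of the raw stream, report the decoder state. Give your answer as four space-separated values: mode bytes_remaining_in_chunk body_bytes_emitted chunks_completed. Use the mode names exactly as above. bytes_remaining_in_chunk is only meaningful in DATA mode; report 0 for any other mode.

Byte 0 = '3': mode=SIZE remaining=0 emitted=0 chunks_done=0
Byte 1 = 0x0D: mode=SIZE_CR remaining=0 emitted=0 chunks_done=0
Byte 2 = 0x0A: mode=DATA remaining=3 emitted=0 chunks_done=0
Byte 3 = 'a': mode=DATA remaining=2 emitted=1 chunks_done=0
Byte 4 = 'k': mode=DATA remaining=1 emitted=2 chunks_done=0
Byte 5 = 'd': mode=DATA_DONE remaining=0 emitted=3 chunks_done=0
Byte 6 = 0x0D: mode=DATA_CR remaining=0 emitted=3 chunks_done=0
Byte 7 = 0x0A: mode=SIZE remaining=0 emitted=3 chunks_done=1
Byte 8 = '7': mode=SIZE remaining=0 emitted=3 chunks_done=1
Byte 9 = 0x0D: mode=SIZE_CR remaining=0 emitted=3 chunks_done=1
Byte 10 = 0x0A: mode=DATA remaining=7 emitted=3 chunks_done=1
Byte 11 = 'u': mode=DATA remaining=6 emitted=4 chunks_done=1
Byte 12 = 'x': mode=DATA remaining=5 emitted=5 chunks_done=1
Byte 13 = 's': mode=DATA remaining=4 emitted=6 chunks_done=1
Byte 14 = 'b': mode=DATA remaining=3 emitted=7 chunks_done=1
Byte 15 = '2': mode=DATA remaining=2 emitted=8 chunks_done=1
Byte 16 = 'e': mode=DATA remaining=1 emitted=9 chunks_done=1
Byte 17 = 'r': mode=DATA_DONE remaining=0 emitted=10 chunks_done=1

Answer: DATA_DONE 0 10 1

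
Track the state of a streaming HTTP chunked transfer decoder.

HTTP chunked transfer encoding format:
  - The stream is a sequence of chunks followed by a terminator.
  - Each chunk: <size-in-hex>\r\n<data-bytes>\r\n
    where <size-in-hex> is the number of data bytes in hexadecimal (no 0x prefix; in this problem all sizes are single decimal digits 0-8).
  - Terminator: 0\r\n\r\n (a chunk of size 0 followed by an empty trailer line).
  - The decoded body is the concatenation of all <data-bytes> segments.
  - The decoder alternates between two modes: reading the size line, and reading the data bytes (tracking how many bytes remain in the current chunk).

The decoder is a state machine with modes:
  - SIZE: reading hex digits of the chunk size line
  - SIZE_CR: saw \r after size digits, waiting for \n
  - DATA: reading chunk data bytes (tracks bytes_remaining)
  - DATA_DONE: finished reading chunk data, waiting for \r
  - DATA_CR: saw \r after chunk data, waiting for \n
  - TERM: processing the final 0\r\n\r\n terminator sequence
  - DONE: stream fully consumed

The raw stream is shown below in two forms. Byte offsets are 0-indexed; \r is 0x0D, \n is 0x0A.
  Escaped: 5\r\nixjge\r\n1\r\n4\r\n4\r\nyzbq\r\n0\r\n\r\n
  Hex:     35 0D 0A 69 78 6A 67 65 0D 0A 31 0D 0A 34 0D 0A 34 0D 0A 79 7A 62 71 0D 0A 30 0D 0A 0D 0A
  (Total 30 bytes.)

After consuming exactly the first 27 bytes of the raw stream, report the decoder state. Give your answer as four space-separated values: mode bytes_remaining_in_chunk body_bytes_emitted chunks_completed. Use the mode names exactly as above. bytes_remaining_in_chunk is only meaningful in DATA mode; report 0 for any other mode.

Byte 0 = '5': mode=SIZE remaining=0 emitted=0 chunks_done=0
Byte 1 = 0x0D: mode=SIZE_CR remaining=0 emitted=0 chunks_done=0
Byte 2 = 0x0A: mode=DATA remaining=5 emitted=0 chunks_done=0
Byte 3 = 'i': mode=DATA remaining=4 emitted=1 chunks_done=0
Byte 4 = 'x': mode=DATA remaining=3 emitted=2 chunks_done=0
Byte 5 = 'j': mode=DATA remaining=2 emitted=3 chunks_done=0
Byte 6 = 'g': mode=DATA remaining=1 emitted=4 chunks_done=0
Byte 7 = 'e': mode=DATA_DONE remaining=0 emitted=5 chunks_done=0
Byte 8 = 0x0D: mode=DATA_CR remaining=0 emitted=5 chunks_done=0
Byte 9 = 0x0A: mode=SIZE remaining=0 emitted=5 chunks_done=1
Byte 10 = '1': mode=SIZE remaining=0 emitted=5 chunks_done=1
Byte 11 = 0x0D: mode=SIZE_CR remaining=0 emitted=5 chunks_done=1
Byte 12 = 0x0A: mode=DATA remaining=1 emitted=5 chunks_done=1
Byte 13 = '4': mode=DATA_DONE remaining=0 emitted=6 chunks_done=1
Byte 14 = 0x0D: mode=DATA_CR remaining=0 emitted=6 chunks_done=1
Byte 15 = 0x0A: mode=SIZE remaining=0 emitted=6 chunks_done=2
Byte 16 = '4': mode=SIZE remaining=0 emitted=6 chunks_done=2
Byte 17 = 0x0D: mode=SIZE_CR remaining=0 emitted=6 chunks_done=2
Byte 18 = 0x0A: mode=DATA remaining=4 emitted=6 chunks_done=2
Byte 19 = 'y': mode=DATA remaining=3 emitted=7 chunks_done=2
Byte 20 = 'z': mode=DATA remaining=2 emitted=8 chunks_done=2
Byte 21 = 'b': mode=DATA remaining=1 emitted=9 chunks_done=2
Byte 22 = 'q': mode=DATA_DONE remaining=0 emitted=10 chunks_done=2
Byte 23 = 0x0D: mode=DATA_CR remaining=0 emitted=10 chunks_done=2
Byte 24 = 0x0A: mode=SIZE remaining=0 emitted=10 chunks_done=3
Byte 25 = '0': mode=SIZE remaining=0 emitted=10 chunks_done=3
Byte 26 = 0x0D: mode=SIZE_CR remaining=0 emitted=10 chunks_done=3

Answer: SIZE_CR 0 10 3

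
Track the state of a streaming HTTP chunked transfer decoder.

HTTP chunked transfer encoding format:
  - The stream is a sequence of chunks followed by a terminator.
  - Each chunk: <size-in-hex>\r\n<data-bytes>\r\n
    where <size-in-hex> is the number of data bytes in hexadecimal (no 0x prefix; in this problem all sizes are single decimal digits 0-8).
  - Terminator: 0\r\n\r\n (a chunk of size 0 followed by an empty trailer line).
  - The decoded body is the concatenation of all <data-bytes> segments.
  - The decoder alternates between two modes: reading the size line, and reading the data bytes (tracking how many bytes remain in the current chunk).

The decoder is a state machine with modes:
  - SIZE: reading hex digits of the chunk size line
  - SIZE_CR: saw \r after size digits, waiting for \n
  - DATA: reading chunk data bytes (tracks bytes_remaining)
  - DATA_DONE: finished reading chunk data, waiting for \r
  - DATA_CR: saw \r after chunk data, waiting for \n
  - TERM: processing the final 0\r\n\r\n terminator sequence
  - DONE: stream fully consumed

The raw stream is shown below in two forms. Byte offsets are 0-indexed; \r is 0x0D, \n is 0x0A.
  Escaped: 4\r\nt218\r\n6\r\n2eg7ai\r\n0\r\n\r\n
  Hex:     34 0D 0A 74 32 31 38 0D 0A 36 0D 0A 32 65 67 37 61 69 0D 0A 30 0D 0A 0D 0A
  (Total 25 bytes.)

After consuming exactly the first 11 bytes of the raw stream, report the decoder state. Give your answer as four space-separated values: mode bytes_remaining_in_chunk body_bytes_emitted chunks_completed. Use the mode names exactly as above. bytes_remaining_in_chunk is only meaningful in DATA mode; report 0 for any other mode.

Byte 0 = '4': mode=SIZE remaining=0 emitted=0 chunks_done=0
Byte 1 = 0x0D: mode=SIZE_CR remaining=0 emitted=0 chunks_done=0
Byte 2 = 0x0A: mode=DATA remaining=4 emitted=0 chunks_done=0
Byte 3 = 't': mode=DATA remaining=3 emitted=1 chunks_done=0
Byte 4 = '2': mode=DATA remaining=2 emitted=2 chunks_done=0
Byte 5 = '1': mode=DATA remaining=1 emitted=3 chunks_done=0
Byte 6 = '8': mode=DATA_DONE remaining=0 emitted=4 chunks_done=0
Byte 7 = 0x0D: mode=DATA_CR remaining=0 emitted=4 chunks_done=0
Byte 8 = 0x0A: mode=SIZE remaining=0 emitted=4 chunks_done=1
Byte 9 = '6': mode=SIZE remaining=0 emitted=4 chunks_done=1
Byte 10 = 0x0D: mode=SIZE_CR remaining=0 emitted=4 chunks_done=1

Answer: SIZE_CR 0 4 1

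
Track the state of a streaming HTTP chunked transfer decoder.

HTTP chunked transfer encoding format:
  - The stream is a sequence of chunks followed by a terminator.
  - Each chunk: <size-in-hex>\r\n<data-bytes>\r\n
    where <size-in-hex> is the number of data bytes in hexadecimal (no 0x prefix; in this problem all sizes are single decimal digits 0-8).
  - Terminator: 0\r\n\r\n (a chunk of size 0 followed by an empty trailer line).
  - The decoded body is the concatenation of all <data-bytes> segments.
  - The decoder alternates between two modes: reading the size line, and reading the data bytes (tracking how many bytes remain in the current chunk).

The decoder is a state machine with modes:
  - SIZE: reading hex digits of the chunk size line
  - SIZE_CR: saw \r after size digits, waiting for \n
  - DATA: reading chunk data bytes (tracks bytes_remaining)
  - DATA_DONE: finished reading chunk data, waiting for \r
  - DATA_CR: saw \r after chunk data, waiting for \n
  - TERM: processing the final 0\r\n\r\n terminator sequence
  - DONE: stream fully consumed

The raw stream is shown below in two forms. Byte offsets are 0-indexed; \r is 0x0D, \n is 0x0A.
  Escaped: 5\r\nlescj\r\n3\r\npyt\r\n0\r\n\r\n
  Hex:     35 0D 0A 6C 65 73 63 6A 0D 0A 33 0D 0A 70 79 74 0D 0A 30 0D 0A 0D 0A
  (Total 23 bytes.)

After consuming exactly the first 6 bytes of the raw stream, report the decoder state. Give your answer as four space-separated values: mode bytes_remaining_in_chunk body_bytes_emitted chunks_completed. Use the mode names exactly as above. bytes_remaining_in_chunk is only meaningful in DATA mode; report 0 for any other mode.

Answer: DATA 2 3 0

Derivation:
Byte 0 = '5': mode=SIZE remaining=0 emitted=0 chunks_done=0
Byte 1 = 0x0D: mode=SIZE_CR remaining=0 emitted=0 chunks_done=0
Byte 2 = 0x0A: mode=DATA remaining=5 emitted=0 chunks_done=0
Byte 3 = 'l': mode=DATA remaining=4 emitted=1 chunks_done=0
Byte 4 = 'e': mode=DATA remaining=3 emitted=2 chunks_done=0
Byte 5 = 's': mode=DATA remaining=2 emitted=3 chunks_done=0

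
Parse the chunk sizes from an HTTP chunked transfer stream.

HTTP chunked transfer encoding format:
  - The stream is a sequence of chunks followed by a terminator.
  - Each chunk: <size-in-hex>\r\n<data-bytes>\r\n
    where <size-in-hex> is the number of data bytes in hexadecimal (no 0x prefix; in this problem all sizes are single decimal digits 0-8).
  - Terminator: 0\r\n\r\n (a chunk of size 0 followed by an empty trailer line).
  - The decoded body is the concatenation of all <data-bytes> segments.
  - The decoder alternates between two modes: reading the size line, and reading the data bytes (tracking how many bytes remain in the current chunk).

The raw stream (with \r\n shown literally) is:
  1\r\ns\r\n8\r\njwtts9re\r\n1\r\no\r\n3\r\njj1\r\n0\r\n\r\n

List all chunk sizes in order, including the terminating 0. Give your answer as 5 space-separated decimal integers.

Answer: 1 8 1 3 0

Derivation:
Chunk 1: stream[0..1]='1' size=0x1=1, data at stream[3..4]='s' -> body[0..1], body so far='s'
Chunk 2: stream[6..7]='8' size=0x8=8, data at stream[9..17]='jwtts9re' -> body[1..9], body so far='sjwtts9re'
Chunk 3: stream[19..20]='1' size=0x1=1, data at stream[22..23]='o' -> body[9..10], body so far='sjwtts9reo'
Chunk 4: stream[25..26]='3' size=0x3=3, data at stream[28..31]='jj1' -> body[10..13], body so far='sjwtts9reojj1'
Chunk 5: stream[33..34]='0' size=0 (terminator). Final body='sjwtts9reojj1' (13 bytes)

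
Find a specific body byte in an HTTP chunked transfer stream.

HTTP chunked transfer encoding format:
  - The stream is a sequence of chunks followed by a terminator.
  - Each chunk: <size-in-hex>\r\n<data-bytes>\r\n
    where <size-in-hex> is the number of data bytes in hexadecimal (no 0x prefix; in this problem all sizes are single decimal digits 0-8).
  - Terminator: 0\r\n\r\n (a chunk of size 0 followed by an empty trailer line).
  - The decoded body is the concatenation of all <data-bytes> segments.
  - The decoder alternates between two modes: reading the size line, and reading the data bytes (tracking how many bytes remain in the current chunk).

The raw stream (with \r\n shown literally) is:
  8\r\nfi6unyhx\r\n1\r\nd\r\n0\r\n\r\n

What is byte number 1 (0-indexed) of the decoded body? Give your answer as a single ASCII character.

Answer: i

Derivation:
Chunk 1: stream[0..1]='8' size=0x8=8, data at stream[3..11]='fi6unyhx' -> body[0..8], body so far='fi6unyhx'
Chunk 2: stream[13..14]='1' size=0x1=1, data at stream[16..17]='d' -> body[8..9], body so far='fi6unyhxd'
Chunk 3: stream[19..20]='0' size=0 (terminator). Final body='fi6unyhxd' (9 bytes)
Body byte 1 = 'i'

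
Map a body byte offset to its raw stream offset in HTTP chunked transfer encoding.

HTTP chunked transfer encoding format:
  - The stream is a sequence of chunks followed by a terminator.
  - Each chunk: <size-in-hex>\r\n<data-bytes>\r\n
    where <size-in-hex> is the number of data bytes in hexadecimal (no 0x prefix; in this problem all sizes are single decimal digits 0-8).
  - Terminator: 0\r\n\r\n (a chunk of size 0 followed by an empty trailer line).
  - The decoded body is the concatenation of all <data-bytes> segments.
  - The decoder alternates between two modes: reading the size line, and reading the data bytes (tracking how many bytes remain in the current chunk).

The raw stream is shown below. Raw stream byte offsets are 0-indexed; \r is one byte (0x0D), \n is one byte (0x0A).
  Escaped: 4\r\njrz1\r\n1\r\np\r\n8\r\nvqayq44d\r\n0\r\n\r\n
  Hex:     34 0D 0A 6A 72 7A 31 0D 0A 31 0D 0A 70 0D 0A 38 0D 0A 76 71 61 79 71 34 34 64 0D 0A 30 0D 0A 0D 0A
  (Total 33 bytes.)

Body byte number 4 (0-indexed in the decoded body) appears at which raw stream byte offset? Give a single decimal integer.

Chunk 1: stream[0..1]='4' size=0x4=4, data at stream[3..7]='jrz1' -> body[0..4], body so far='jrz1'
Chunk 2: stream[9..10]='1' size=0x1=1, data at stream[12..13]='p' -> body[4..5], body so far='jrz1p'
Chunk 3: stream[15..16]='8' size=0x8=8, data at stream[18..26]='vqayq44d' -> body[5..13], body so far='jrz1pvqayq44d'
Chunk 4: stream[28..29]='0' size=0 (terminator). Final body='jrz1pvqayq44d' (13 bytes)
Body byte 4 at stream offset 12

Answer: 12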